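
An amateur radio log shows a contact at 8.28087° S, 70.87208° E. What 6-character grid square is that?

MI51kr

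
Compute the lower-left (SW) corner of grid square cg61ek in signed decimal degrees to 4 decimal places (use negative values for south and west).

Field C=2, G=6: +2·20° lon, +6·10° lat → SW at lon -140°, lat -30°.
Square 6, 1: +6·2° lon, +1·1° lat → SW at lon -128°, lat -29°.
Subsquare e=4, k=10: +4·0.0833333° lon, +10·0.0416667° lat → SW at lon -127.667°, lat -28.5833°.
latitude -28.5833, longitude -127.6667.

-28.5833, -127.6667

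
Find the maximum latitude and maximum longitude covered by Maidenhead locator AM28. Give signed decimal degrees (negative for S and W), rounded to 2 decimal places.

39.00, -174.00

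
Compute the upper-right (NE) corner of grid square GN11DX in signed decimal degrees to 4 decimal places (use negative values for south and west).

42.0000, -57.6667

Field G=6, N=13: +6·20° lon, +13·10° lat → SW at lon -60°, lat 40°.
Square 1, 1: +1·2° lon, +1·1° lat → SW at lon -58°, lat 41°.
Subsquare d=3, x=23: +3·0.0833333° lon, +23·0.0416667° lat → SW at lon -57.75°, lat 41.9583°.
Cell spans 0.0833333° lon × 0.0416667° lat. NE corner is SW corner plus one full cell.
latitude 42.0000, longitude -57.6667.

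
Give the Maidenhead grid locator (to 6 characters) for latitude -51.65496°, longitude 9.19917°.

Offset from 180°W / 90°S: lon 189.1992°, lat 38.3450°.
Field: lon ⌊189.1992/20⌋ = 9 → J; lat ⌊38.3450/10⌋ = 3 → D.
Square: lon ⌊9.1992/2⌋ = 4; lat ⌊8.3450/1⌋ = 8.
Subsquare: lon ⌊1.1992/0.0833333⌋ = 14 → o; lat ⌊0.3450/0.0416667⌋ = 8 → i.

JD48oi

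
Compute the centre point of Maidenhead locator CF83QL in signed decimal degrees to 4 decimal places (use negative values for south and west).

-36.5208, -122.6250

Field C=2, F=5: +2·20° lon, +5·10° lat → SW at lon -140°, lat -40°.
Square 8, 3: +8·2° lon, +3·1° lat → SW at lon -124°, lat -37°.
Subsquare q=16, l=11: +16·0.0833333° lon, +11·0.0416667° lat → SW at lon -122.667°, lat -36.5417°.
Cell spans 0.0833333° lon × 0.0416667° lat. Centre is SW corner plus half of each.
latitude -36.5208, longitude -122.6250.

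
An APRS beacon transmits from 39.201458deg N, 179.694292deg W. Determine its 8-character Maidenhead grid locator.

Shift to the Maidenhead origin (180°W, 90°S): lon 0.30571, lat 129.20146.
Field: 0.30571/20 → 0 → A, 129.20146/10 → 12 → M; chars AM.
Square: 0.30571/2 → 0, 9.20146/1 → 9; chars 09.
Subsquare: 0.30571/0.0833333 → 3 → d, 0.20146/0.0416667 → 4 → e; chars de.
Extended square: 0.05571/0.00833333 → 6, 0.03479/0.00416667 → 8; chars 68.

AM09de68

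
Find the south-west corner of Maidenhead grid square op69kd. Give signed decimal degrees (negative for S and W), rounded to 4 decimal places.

69.1250, 112.8333

Field O=14, P=15: +14·20° lon, +15·10° lat → SW at lon 100°, lat 60°.
Square 6, 9: +6·2° lon, +9·1° lat → SW at lon 112°, lat 69°.
Subsquare k=10, d=3: +10·0.0833333° lon, +3·0.0416667° lat → SW at lon 112.833°, lat 69.125°.
latitude 69.1250, longitude 112.8333.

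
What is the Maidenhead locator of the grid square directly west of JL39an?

Longitude subsquare a = 0; −1 → -1, wraps to 23 = x, carry into square.
Longitude square 3; −1 → 2.
The latitude characters are unchanged.

JL29xn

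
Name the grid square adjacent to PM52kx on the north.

PM53ka

Latitude subsquare x = 23; +1 → 24, wraps to 0 = a, carry into square.
Latitude square 2; +1 → 3.
The longitude characters are unchanged.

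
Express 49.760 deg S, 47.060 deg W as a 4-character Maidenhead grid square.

GE60

Add 180° to longitude and 90° to latitude: 132.94, 40.24.
Field: lon ⌊132.94/20⌋ = 6 → G; lat ⌊40.24/10⌋ = 4 → E.
Square: lon ⌊12.94/2⌋ = 6; lat ⌊0.24/1⌋ = 0.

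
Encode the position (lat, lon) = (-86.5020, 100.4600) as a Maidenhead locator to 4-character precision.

OA03

Add 180° to longitude and 90° to latitude: 280.46, 3.50.
Field: 280.46/20 → 14 → O, 3.50/10 → 0 → A; chars OA.
Square: 0.46/2 → 0, 3.50/1 → 3; chars 03.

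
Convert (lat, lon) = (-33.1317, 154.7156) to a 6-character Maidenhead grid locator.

QF76iu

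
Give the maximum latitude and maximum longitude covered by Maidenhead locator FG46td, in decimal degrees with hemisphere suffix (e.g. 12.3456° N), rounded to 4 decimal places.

23.8333° S, 70.3333° W

Field F=5, G=6: +5·20° lon, +6·10° lat → SW at lon -80°, lat -30°.
Square 4, 6: +4·2° lon, +6·1° lat → SW at lon -72°, lat -24°.
Subsquare t=19, d=3: +19·0.0833333° lon, +3·0.0416667° lat → SW at lon -70.4167°, lat -23.875°.
Cell spans 0.0833333° lon × 0.0416667° lat. NE corner is SW corner plus one full cell.
latitude 23.8333° S, longitude 70.3333° W.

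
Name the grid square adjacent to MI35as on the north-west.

MI25xt

Longitude subsquare a = 0; −1 → -1, wraps to 23 = x, carry into square.
Longitude square 3; −1 → 2.
Latitude subsquare s = 18; +1 → 19 = t.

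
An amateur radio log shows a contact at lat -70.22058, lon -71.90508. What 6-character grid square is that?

FB49bs

Offset from 180°W / 90°S: lon 108.0949°, lat 19.7794°.
Field: lon ⌊108.0949/20⌋ = 5 → F; lat ⌊19.7794/10⌋ = 1 → B.
Square: lon ⌊8.0949/2⌋ = 4; lat ⌊9.7794/1⌋ = 9.
Subsquare: lon ⌊0.0949/0.0833333⌋ = 1 → b; lat ⌊0.7794/0.0416667⌋ = 18 → s.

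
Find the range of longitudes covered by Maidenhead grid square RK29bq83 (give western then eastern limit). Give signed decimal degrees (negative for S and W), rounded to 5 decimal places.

Field R=17, K=10: +17·20° lon, +10·10° lat → SW at lon 160°, lat 10°.
Square 2, 9: +2·2° lon, +9·1° lat → SW at lon 164°, lat 19°.
Subsquare b=1, q=16: +1·0.0833333° lon, +16·0.0416667° lat → SW at lon 164.083°, lat 19.6667°.
Extended square 8, 3: +8·0.00833333° lon, +3·0.00416667° lat → SW at lon 164.15°, lat 19.6792°.
Cell spans 0.00833333° lon × 0.00416667° lat.
west 164.15000, east 164.15833.

164.15000, 164.15833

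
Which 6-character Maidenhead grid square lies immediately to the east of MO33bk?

Longitude subsquare b = 1; +1 → 2 = c.
The latitude characters are unchanged.

MO33ck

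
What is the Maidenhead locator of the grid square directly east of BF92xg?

CF02ag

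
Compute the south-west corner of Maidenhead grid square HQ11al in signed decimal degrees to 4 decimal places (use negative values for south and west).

71.4583, -38.0000

Field H=7, Q=16: +7·20° lon, +16·10° lat → SW at lon -40°, lat 70°.
Square 1, 1: +1·2° lon, +1·1° lat → SW at lon -38°, lat 71°.
Subsquare a=0, l=11: +0·0.0833333° lon, +11·0.0416667° lat → SW at lon -38°, lat 71.4583°.
latitude 71.4583, longitude -38.0000.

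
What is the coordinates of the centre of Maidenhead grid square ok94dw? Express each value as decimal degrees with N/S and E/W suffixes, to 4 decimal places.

Field O=14, K=10: +14·20° lon, +10·10° lat → SW at lon 100°, lat 10°.
Square 9, 4: +9·2° lon, +4·1° lat → SW at lon 118°, lat 14°.
Subsquare d=3, w=22: +3·0.0833333° lon, +22·0.0416667° lat → SW at lon 118.25°, lat 14.9167°.
Cell spans 0.0833333° lon × 0.0416667° lat. Centre is SW corner plus half of each.
latitude 14.9375° N, longitude 118.2917° E.

14.9375° N, 118.2917° E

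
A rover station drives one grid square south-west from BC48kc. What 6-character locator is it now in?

BC48jb

Longitude subsquare k = 10; −1 → 9 = j.
Latitude subsquare c = 2; −1 → 1 = b.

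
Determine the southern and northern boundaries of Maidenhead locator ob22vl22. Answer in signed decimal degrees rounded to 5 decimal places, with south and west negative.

Field O=14, B=1: +14·20° lon, +1·10° lat → SW at lon 100°, lat -80°.
Square 2, 2: +2·2° lon, +2·1° lat → SW at lon 104°, lat -78°.
Subsquare v=21, l=11: +21·0.0833333° lon, +11·0.0416667° lat → SW at lon 105.75°, lat -77.5417°.
Extended square 2, 2: +2·0.00833333° lon, +2·0.00416667° lat → SW at lon 105.767°, lat -77.5333°.
Cell spans 0.00833333° lon × 0.00416667° lat.
south -77.53333, north -77.52917.

-77.53333, -77.52917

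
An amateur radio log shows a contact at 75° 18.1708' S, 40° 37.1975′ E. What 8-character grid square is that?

LB04hq47

Add 180° to longitude and 90° to latitude: 220.61996, 14.69715.
Field (20°×10°, letters A–R): 220.61996/20 → 11 → L, 14.69715/10 → 1 → B; chars LB.
Square (2°×1°, digits 0–9): 0.61996/2 → 0, 4.69715/1 → 4; chars 04.
Subsquare (5′×2.5′, letters a–x): 0.61996/0.0833333 → 7 → h, 0.69715/0.0416667 → 16 → q; chars hq.
Extended square (30″×15″, digits 0–9): 0.03662/0.00833333 → 4, 0.03049/0.00416667 → 7; chars 47.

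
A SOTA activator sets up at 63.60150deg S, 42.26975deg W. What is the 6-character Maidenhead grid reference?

GC86uj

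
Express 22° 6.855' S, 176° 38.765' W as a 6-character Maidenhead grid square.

AG17qv

Shift to the Maidenhead origin (180°W, 90°S): lon 3.3539, lat 67.8858.
Field: lon ⌊3.3539/20⌋ = 0 → A; lat ⌊67.8858/10⌋ = 6 → G.
Square: lon ⌊3.3539/2⌋ = 1; lat ⌊7.8858/1⌋ = 7.
Subsquare: lon ⌊1.3539/0.0833333⌋ = 16 → q; lat ⌊0.8858/0.0416667⌋ = 21 → v.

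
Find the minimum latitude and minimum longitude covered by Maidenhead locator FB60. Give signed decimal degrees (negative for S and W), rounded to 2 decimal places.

Field F=5, B=1: +5·20° lon, +1·10° lat → SW at lon -80°, lat -80°.
Square 6, 0: +6·2° lon, +0·1° lat → SW at lon -68°, lat -80°.
latitude -80.00, longitude -68.00.

-80.00, -68.00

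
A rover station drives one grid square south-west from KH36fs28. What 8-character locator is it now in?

KH36fs17

Longitude extended square 2; −1 → 1.
Latitude extended square 8; −1 → 7.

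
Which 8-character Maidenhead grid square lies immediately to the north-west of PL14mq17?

Longitude extended square 1; −1 → 0.
Latitude extended square 7; +1 → 8.

PL14mq08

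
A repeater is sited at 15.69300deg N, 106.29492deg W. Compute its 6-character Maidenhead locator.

Add 180° to longitude and 90° to latitude: 73.7051, 105.6930.
Field: 73.7051/20 → 3 → D, 105.6930/10 → 10 → K; chars DK.
Square: 13.7051/2 → 6, 5.6930/1 → 5; chars 65.
Subsquare: 1.7051/0.0833333 → 20 → u, 0.6930/0.0416667 → 16 → q; chars uq.

DK65uq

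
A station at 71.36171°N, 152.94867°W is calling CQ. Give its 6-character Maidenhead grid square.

BQ31mi

Shift to the Maidenhead origin (180°W, 90°S): lon 27.0513, lat 161.3617.
Field: lon ⌊27.0513/20⌋ = 1 → B; lat ⌊161.3617/10⌋ = 16 → Q.
Square: lon ⌊7.0513/2⌋ = 3; lat ⌊1.3617/1⌋ = 1.
Subsquare: lon ⌊1.0513/0.0833333⌋ = 12 → m; lat ⌊0.3617/0.0416667⌋ = 8 → i.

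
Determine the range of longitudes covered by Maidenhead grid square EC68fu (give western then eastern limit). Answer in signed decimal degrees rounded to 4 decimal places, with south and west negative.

Field E=4, C=2: +4·20° lon, +2·10° lat → SW at lon -100°, lat -70°.
Square 6, 8: +6·2° lon, +8·1° lat → SW at lon -88°, lat -62°.
Subsquare f=5, u=20: +5·0.0833333° lon, +20·0.0416667° lat → SW at lon -87.5833°, lat -61.1667°.
Cell spans 0.0833333° lon × 0.0416667° lat.
west -87.5833, east -87.5000.

-87.5833, -87.5000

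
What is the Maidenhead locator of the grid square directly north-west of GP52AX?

Longitude subsquare a = 0; −1 → -1, wraps to 23 = x, carry into square.
Longitude square 5; −1 → 4.
Latitude subsquare x = 23; +1 → 24, wraps to 0 = a, carry into square.
Latitude square 2; +1 → 3.

GP43xa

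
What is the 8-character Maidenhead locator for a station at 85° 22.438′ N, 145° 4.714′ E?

QR25mi99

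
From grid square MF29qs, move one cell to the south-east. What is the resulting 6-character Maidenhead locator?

MF29rr

Longitude subsquare q = 16; +1 → 17 = r.
Latitude subsquare s = 18; −1 → 17 = r.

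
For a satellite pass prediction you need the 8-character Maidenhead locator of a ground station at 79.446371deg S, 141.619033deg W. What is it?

BB90en52

Add 180° to longitude and 90° to latitude: 38.38097, 10.55363.
Field (20°×10°, letters A–R): lon ⌊38.38097/20⌋ = 1 → B; lat ⌊10.55363/10⌋ = 1 → B.
Square (2°×1°, digits 0–9): lon ⌊18.38097/2⌋ = 9; lat ⌊0.55363/1⌋ = 0.
Subsquare (5′×2.5′, letters a–x): lon ⌊0.38097/0.0833333⌋ = 4 → e; lat ⌊0.55363/0.0416667⌋ = 13 → n.
Extended square (30″×15″, digits 0–9): lon ⌊0.04763/0.00833333⌋ = 5; lat ⌊0.01196/0.00416667⌋ = 2.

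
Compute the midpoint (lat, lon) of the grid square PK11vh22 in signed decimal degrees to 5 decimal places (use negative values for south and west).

Field P=15, K=10: +15·20° lon, +10·10° lat → SW at lon 120°, lat 10°.
Square 1, 1: +1·2° lon, +1·1° lat → SW at lon 122°, lat 11°.
Subsquare v=21, h=7: +21·0.0833333° lon, +7·0.0416667° lat → SW at lon 123.75°, lat 11.2917°.
Extended square 2, 2: +2·0.00833333° lon, +2·0.00416667° lat → SW at lon 123.767°, lat 11.3°.
Cell spans 0.00833333° lon × 0.00416667° lat. Centre is SW corner plus half of each.
latitude 11.30208, longitude 123.77083.

11.30208, 123.77083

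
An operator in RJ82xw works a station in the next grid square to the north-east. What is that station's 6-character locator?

RJ92ax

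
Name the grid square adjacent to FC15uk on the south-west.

Longitude subsquare u = 20; −1 → 19 = t.
Latitude subsquare k = 10; −1 → 9 = j.

FC15tj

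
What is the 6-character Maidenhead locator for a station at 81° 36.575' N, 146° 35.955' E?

Add 180° to longitude and 90° to latitude: 326.5992, 171.6096.
Field: lon ⌊326.5992/20⌋ = 16 → Q; lat ⌊171.6096/10⌋ = 17 → R.
Square: lon ⌊6.5992/2⌋ = 3; lat ⌊1.6096/1⌋ = 1.
Subsquare: lon ⌊0.5992/0.0833333⌋ = 7 → h; lat ⌊0.6096/0.0416667⌋ = 14 → o.

QR31ho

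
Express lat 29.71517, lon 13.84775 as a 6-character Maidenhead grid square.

JL69wr

Add 180° to longitude and 90° to latitude: 193.8477, 119.7152.
Field: 193.8477/20 → 9 → J, 119.7152/10 → 11 → L; chars JL.
Square: 13.8477/2 → 6, 9.7152/1 → 9; chars 69.
Subsquare: 1.8477/0.0833333 → 22 → w, 0.7152/0.0416667 → 17 → r; chars wr.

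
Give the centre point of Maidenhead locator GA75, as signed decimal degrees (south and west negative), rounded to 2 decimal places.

Field G=6, A=0: +6·20° lon, +0·10° lat → SW at lon -60°, lat -90°.
Square 7, 5: +7·2° lon, +5·1° lat → SW at lon -46°, lat -85°.
Cell spans 2° lon × 1° lat. Centre is SW corner plus half of each.
latitude -84.50, longitude -45.00.

-84.50, -45.00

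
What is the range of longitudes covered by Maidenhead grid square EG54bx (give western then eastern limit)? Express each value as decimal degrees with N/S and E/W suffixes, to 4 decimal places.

Field E=4, G=6: +4·20° lon, +6·10° lat → SW at lon -100°, lat -30°.
Square 5, 4: +5·2° lon, +4·1° lat → SW at lon -90°, lat -26°.
Subsquare b=1, x=23: +1·0.0833333° lon, +23·0.0416667° lat → SW at lon -89.9167°, lat -25.0417°.
Cell spans 0.0833333° lon × 0.0416667° lat.
west 89.9167° W, east 89.8333° W.

89.9167° W, 89.8333° W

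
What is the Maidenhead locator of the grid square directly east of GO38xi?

GO48ai

Longitude subsquare x = 23; +1 → 24, wraps to 0 = a, carry into square.
Longitude square 3; +1 → 4.
The latitude characters are unchanged.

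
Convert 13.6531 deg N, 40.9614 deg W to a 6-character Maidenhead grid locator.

Offset from 180°W / 90°S: lon 139.0386°, lat 103.6531°.
Field (20°×10°, letters A–R): lon ⌊139.0386/20⌋ = 6 → G; lat ⌊103.6531/10⌋ = 10 → K.
Square (2°×1°, digits 0–9): lon ⌊19.0386/2⌋ = 9; lat ⌊3.6531/1⌋ = 3.
Subsquare (5′×2.5′, letters a–x): lon ⌊1.0386/0.0833333⌋ = 12 → m; lat ⌊0.6531/0.0416667⌋ = 15 → p.

GK93mp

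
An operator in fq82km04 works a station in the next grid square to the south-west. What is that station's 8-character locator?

Longitude extended square 0; −1 → -1, wraps to 9, carry into subsquare.
Longitude subsquare k = 10; −1 → 9 = j.
Latitude extended square 4; −1 → 3.

FQ82jm93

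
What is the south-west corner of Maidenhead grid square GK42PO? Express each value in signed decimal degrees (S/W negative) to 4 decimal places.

12.5833, -50.7500

Field G=6, K=10: +6·20° lon, +10·10° lat → SW at lon -60°, lat 10°.
Square 4, 2: +4·2° lon, +2·1° lat → SW at lon -52°, lat 12°.
Subsquare p=15, o=14: +15·0.0833333° lon, +14·0.0416667° lat → SW at lon -50.75°, lat 12.5833°.
latitude 12.5833, longitude -50.7500.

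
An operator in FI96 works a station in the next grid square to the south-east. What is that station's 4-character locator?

Longitude square 9; +1 → 10, wraps to 0, carry into field.
Longitude field F = 5; +1 → 6 = G.
Latitude square 6; −1 → 5.

GI05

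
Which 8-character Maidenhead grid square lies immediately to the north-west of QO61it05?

QO61ht96

Longitude extended square 0; −1 → -1, wraps to 9, carry into subsquare.
Longitude subsquare i = 8; −1 → 7 = h.
Latitude extended square 5; +1 → 6.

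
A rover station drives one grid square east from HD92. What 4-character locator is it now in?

ID02

Longitude square 9; +1 → 10, wraps to 0, carry into field.
Longitude field H = 7; +1 → 8 = I.
The latitude characters are unchanged.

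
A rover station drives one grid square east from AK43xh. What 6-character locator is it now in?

AK53ah

Longitude subsquare x = 23; +1 → 24, wraps to 0 = a, carry into square.
Longitude square 4; +1 → 5.
The latitude characters are unchanged.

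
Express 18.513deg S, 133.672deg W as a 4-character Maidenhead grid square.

CH31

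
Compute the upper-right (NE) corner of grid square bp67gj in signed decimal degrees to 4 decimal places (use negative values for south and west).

67.4167, -147.4167

Field B=1, P=15: +1·20° lon, +15·10° lat → SW at lon -160°, lat 60°.
Square 6, 7: +6·2° lon, +7·1° lat → SW at lon -148°, lat 67°.
Subsquare g=6, j=9: +6·0.0833333° lon, +9·0.0416667° lat → SW at lon -147.5°, lat 67.375°.
Cell spans 0.0833333° lon × 0.0416667° lat. NE corner is SW corner plus one full cell.
latitude 67.4167, longitude -147.4167.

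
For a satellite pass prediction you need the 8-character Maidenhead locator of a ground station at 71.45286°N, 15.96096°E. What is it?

Shift to the Maidenhead origin (180°W, 90°S): lon 195.96096, lat 161.45286.
Field (20°×10°, letters A–R): 195.96096/20 → 9 → J, 161.45286/10 → 16 → Q; chars JQ.
Square (2°×1°, digits 0–9): 15.96096/2 → 7, 1.45286/1 → 1; chars 71.
Subsquare (5′×2.5′, letters a–x): 1.96096/0.0833333 → 23 → x, 0.45286/0.0416667 → 10 → k; chars xk.
Extended square (30″×15″, digits 0–9): 0.04429/0.00833333 → 5, 0.03619/0.00416667 → 8; chars 58.

JQ71xk58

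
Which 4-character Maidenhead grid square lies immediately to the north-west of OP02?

Longitude square 0; −1 → -1, wraps to 9, carry into field.
Longitude field O = 14; −1 → 13 = N.
Latitude square 2; +1 → 3.

NP93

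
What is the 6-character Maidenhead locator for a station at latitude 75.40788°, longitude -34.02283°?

Shift to the Maidenhead origin (180°W, 90°S): lon 145.9772, lat 165.4079.
Field: lon ⌊145.9772/20⌋ = 7 → H; lat ⌊165.4079/10⌋ = 16 → Q.
Square: lon ⌊5.9772/2⌋ = 2; lat ⌊5.4079/1⌋ = 5.
Subsquare: lon ⌊1.9772/0.0833333⌋ = 23 → x; lat ⌊0.4079/0.0416667⌋ = 9 → j.

HQ25xj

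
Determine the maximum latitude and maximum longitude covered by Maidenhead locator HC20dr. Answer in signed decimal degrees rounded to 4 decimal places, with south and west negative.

-69.2500, -35.6667

Field H=7, C=2: +7·20° lon, +2·10° lat → SW at lon -40°, lat -70°.
Square 2, 0: +2·2° lon, +0·1° lat → SW at lon -36°, lat -70°.
Subsquare d=3, r=17: +3·0.0833333° lon, +17·0.0416667° lat → SW at lon -35.75°, lat -69.2917°.
Cell spans 0.0833333° lon × 0.0416667° lat. NE corner is SW corner plus one full cell.
latitude -69.2500, longitude -35.6667.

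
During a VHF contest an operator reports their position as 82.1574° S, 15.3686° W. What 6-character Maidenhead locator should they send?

Offset from 180°W / 90°S: lon 164.6314°, lat 7.8426°.
Field: lon ⌊164.6314/20⌋ = 8 → I; lat ⌊7.8426/10⌋ = 0 → A.
Square: lon ⌊4.6314/2⌋ = 2; lat ⌊7.8426/1⌋ = 7.
Subsquare: lon ⌊0.6314/0.0833333⌋ = 7 → h; lat ⌊0.8426/0.0416667⌋ = 20 → u.

IA27hu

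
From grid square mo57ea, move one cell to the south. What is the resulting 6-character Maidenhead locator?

MO56ex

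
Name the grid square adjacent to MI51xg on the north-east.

Longitude subsquare x = 23; +1 → 24, wraps to 0 = a, carry into square.
Longitude square 5; +1 → 6.
Latitude subsquare g = 6; +1 → 7 = h.

MI61ah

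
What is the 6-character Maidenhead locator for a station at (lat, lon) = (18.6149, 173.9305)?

Shift to the Maidenhead origin (180°W, 90°S): lon 353.9305, lat 108.6149.
Field: 353.9305/20 → 17 → R, 108.6149/10 → 10 → K; chars RK.
Square: 13.9305/2 → 6, 8.6149/1 → 8; chars 68.
Subsquare: 1.9305/0.0833333 → 23 → x, 0.6149/0.0416667 → 14 → o; chars xo.

RK68xo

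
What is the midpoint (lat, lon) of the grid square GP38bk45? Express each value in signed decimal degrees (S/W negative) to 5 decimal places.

68.43958, -53.87917

Field G=6, P=15: +6·20° lon, +15·10° lat → SW at lon -60°, lat 60°.
Square 3, 8: +3·2° lon, +8·1° lat → SW at lon -54°, lat 68°.
Subsquare b=1, k=10: +1·0.0833333° lon, +10·0.0416667° lat → SW at lon -53.9167°, lat 68.4167°.
Extended square 4, 5: +4·0.00833333° lon, +5·0.00416667° lat → SW at lon -53.8833°, lat 68.4375°.
Cell spans 0.00833333° lon × 0.00416667° lat. Centre is SW corner plus half of each.
latitude 68.43958, longitude -53.87917.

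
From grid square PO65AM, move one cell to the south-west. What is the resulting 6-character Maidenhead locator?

PO55xl

Longitude subsquare a = 0; −1 → -1, wraps to 23 = x, carry into square.
Longitude square 6; −1 → 5.
Latitude subsquare m = 12; −1 → 11 = l.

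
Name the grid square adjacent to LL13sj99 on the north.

Latitude extended square 9; +1 → 10, wraps to 0, carry into subsquare.
Latitude subsquare j = 9; +1 → 10 = k.
The longitude characters are unchanged.

LL13sk90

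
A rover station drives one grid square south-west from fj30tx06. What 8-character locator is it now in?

FJ30sx95

Longitude extended square 0; −1 → -1, wraps to 9, carry into subsquare.
Longitude subsquare t = 19; −1 → 18 = s.
Latitude extended square 6; −1 → 5.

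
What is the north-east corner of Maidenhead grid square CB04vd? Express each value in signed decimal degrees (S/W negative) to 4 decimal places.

Field C=2, B=1: +2·20° lon, +1·10° lat → SW at lon -140°, lat -80°.
Square 0, 4: +0·2° lon, +4·1° lat → SW at lon -140°, lat -76°.
Subsquare v=21, d=3: +21·0.0833333° lon, +3·0.0416667° lat → SW at lon -138.25°, lat -75.875°.
Cell spans 0.0833333° lon × 0.0416667° lat. NE corner is SW corner plus one full cell.
latitude -75.8333, longitude -138.1667.

-75.8333, -138.1667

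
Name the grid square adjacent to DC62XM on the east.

DC72am

Longitude subsquare x = 23; +1 → 24, wraps to 0 = a, carry into square.
Longitude square 6; +1 → 7.
The latitude characters are unchanged.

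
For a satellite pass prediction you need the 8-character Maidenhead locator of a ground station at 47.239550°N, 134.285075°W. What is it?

CN27uf57

Add 180° to longitude and 90° to latitude: 45.71492, 137.23955.
Field: 45.71492/20 → 2 → C, 137.23955/10 → 13 → N; chars CN.
Square: 5.71492/2 → 2, 7.23955/1 → 7; chars 27.
Subsquare: 1.71492/0.0833333 → 20 → u, 0.23955/0.0416667 → 5 → f; chars uf.
Extended square: 0.04826/0.00833333 → 5, 0.03122/0.00416667 → 7; chars 57.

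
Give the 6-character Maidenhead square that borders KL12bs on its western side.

Longitude subsquare b = 1; −1 → 0 = a.
The latitude characters are unchanged.

KL12as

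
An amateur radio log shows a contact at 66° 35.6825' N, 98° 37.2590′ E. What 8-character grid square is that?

NP96ho42

Offset from 180°W / 90°S: lon 278.62098°, lat 156.59471°.
Field: 278.62098/20 → 13 → N, 156.59471/10 → 15 → P; chars NP.
Square: 18.62098/2 → 9, 6.59471/1 → 6; chars 96.
Subsquare: 0.62098/0.0833333 → 7 → h, 0.59471/0.0416667 → 14 → o; chars ho.
Extended square: 0.03765/0.00833333 → 4, 0.01137/0.00416667 → 2; chars 42.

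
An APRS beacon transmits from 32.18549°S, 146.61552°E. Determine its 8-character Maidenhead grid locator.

Offset from 180°W / 90°S: lon 326.61552°, lat 57.81451°.
Field: 326.61552/20 → 16 → Q, 57.81451/10 → 5 → F; chars QF.
Square: 6.61552/2 → 3, 7.81451/1 → 7; chars 37.
Subsquare: 0.61552/0.0833333 → 7 → h, 0.81451/0.0416667 → 19 → t; chars ht.
Extended square: 0.03219/0.00833333 → 3, 0.02284/0.00416667 → 5; chars 35.

QF37ht35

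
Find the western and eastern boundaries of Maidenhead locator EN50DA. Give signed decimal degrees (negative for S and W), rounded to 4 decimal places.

-89.7500, -89.6667

Field E=4, N=13: +4·20° lon, +13·10° lat → SW at lon -100°, lat 40°.
Square 5, 0: +5·2° lon, +0·1° lat → SW at lon -90°, lat 40°.
Subsquare d=3, a=0: +3·0.0833333° lon, +0·0.0416667° lat → SW at lon -89.75°, lat 40°.
Cell spans 0.0833333° lon × 0.0416667° lat.
west -89.7500, east -89.6667.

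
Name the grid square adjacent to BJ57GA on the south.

Latitude subsquare a = 0; −1 → -1, wraps to 23 = x, carry into square.
Latitude square 7; −1 → 6.
The longitude characters are unchanged.

BJ56gx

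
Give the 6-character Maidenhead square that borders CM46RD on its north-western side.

Longitude subsquare r = 17; −1 → 16 = q.
Latitude subsquare d = 3; +1 → 4 = e.

CM46qe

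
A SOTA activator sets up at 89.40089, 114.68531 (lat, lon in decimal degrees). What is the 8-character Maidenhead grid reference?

Shift to the Maidenhead origin (180°W, 90°S): lon 294.68531, lat 179.40089.
Field: 294.68531/20 → 14 → O, 179.40089/10 → 17 → R; chars OR.
Square: 14.68531/2 → 7, 9.40089/1 → 9; chars 79.
Subsquare: 0.68531/0.0833333 → 8 → i, 0.40089/0.0416667 → 9 → j; chars ij.
Extended square: 0.01864/0.00833333 → 2, 0.02589/0.00416667 → 6; chars 26.

OR79ij26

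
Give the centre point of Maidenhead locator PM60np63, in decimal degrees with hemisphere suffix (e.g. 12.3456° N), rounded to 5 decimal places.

Field P=15, M=12: +15·20° lon, +12·10° lat → SW at lon 120°, lat 30°.
Square 6, 0: +6·2° lon, +0·1° lat → SW at lon 132°, lat 30°.
Subsquare n=13, p=15: +13·0.0833333° lon, +15·0.0416667° lat → SW at lon 133.083°, lat 30.625°.
Extended square 6, 3: +6·0.00833333° lon, +3·0.00416667° lat → SW at lon 133.133°, lat 30.6375°.
Cell spans 0.00833333° lon × 0.00416667° lat. Centre is SW corner plus half of each.
latitude 30.63958° N, longitude 133.13750° E.

30.63958° N, 133.13750° E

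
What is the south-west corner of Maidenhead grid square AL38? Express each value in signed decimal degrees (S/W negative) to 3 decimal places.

28.000, -174.000

Field A=0, L=11: +0·20° lon, +11·10° lat → SW at lon -180°, lat 20°.
Square 3, 8: +3·2° lon, +8·1° lat → SW at lon -174°, lat 28°.
latitude 28.000, longitude -174.000.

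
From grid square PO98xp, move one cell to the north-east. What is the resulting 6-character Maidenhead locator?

Longitude subsquare x = 23; +1 → 24, wraps to 0 = a, carry into square.
Longitude square 9; +1 → 10, wraps to 0, carry into field.
Longitude field P = 15; +1 → 16 = Q.
Latitude subsquare p = 15; +1 → 16 = q.

QO08aq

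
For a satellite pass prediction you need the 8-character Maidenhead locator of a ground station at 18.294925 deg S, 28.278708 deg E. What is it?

KH41dq39

Add 180° to longitude and 90° to latitude: 208.27871, 71.70507.
Field (20°×10°, letters A–R): lon ⌊208.27871/20⌋ = 10 → K; lat ⌊71.70507/10⌋ = 7 → H.
Square (2°×1°, digits 0–9): lon ⌊8.27871/2⌋ = 4; lat ⌊1.70507/1⌋ = 1.
Subsquare (5′×2.5′, letters a–x): lon ⌊0.27871/0.0833333⌋ = 3 → d; lat ⌊0.70507/0.0416667⌋ = 16 → q.
Extended square (30″×15″, digits 0–9): lon ⌊0.02871/0.00833333⌋ = 3; lat ⌊0.03841/0.00416667⌋ = 9.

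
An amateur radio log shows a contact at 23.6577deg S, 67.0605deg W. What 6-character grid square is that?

FG66li

Offset from 180°W / 90°S: lon 112.9395°, lat 66.3423°.
Field: 112.9395/20 → 5 → F, 66.3423/10 → 6 → G; chars FG.
Square: 12.9395/2 → 6, 6.3423/1 → 6; chars 66.
Subsquare: 0.9395/0.0833333 → 11 → l, 0.3423/0.0416667 → 8 → i; chars li.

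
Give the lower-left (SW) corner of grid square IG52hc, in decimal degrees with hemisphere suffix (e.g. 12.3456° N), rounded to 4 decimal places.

27.9167° S, 9.4167° W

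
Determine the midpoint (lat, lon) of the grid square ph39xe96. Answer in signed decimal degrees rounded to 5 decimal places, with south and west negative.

Field P=15, H=7: +15·20° lon, +7·10° lat → SW at lon 120°, lat -20°.
Square 3, 9: +3·2° lon, +9·1° lat → SW at lon 126°, lat -11°.
Subsquare x=23, e=4: +23·0.0833333° lon, +4·0.0416667° lat → SW at lon 127.917°, lat -10.8333°.
Extended square 9, 6: +9·0.00833333° lon, +6·0.00416667° lat → SW at lon 127.992°, lat -10.8083°.
Cell spans 0.00833333° lon × 0.00416667° lat. Centre is SW corner plus half of each.
latitude -10.80625, longitude 127.99583.

-10.80625, 127.99583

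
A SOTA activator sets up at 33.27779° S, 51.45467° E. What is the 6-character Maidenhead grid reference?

Offset from 180°W / 90°S: lon 231.4547°, lat 56.7222°.
Field (20°×10°, letters A–R): 231.4547/20 → 11 → L, 56.7222/10 → 5 → F; chars LF.
Square (2°×1°, digits 0–9): 11.4547/2 → 5, 6.7222/1 → 6; chars 56.
Subsquare (5′×2.5′, letters a–x): 1.4547/0.0833333 → 17 → r, 0.7222/0.0416667 → 17 → r; chars rr.

LF56rr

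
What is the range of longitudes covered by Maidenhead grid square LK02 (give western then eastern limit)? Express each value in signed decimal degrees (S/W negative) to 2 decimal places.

40.00, 42.00

Field L=11, K=10: +11·20° lon, +10·10° lat → SW at lon 40°, lat 10°.
Square 0, 2: +0·2° lon, +2·1° lat → SW at lon 40°, lat 12°.
Cell spans 2° lon × 1° lat.
west 40.00, east 42.00.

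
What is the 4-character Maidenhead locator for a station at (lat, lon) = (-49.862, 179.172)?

Offset from 180°W / 90°S: lon 359.17°, lat 40.14°.
Field: lon ⌊359.17/20⌋ = 17 → R; lat ⌊40.14/10⌋ = 4 → E.
Square: lon ⌊19.17/2⌋ = 9; lat ⌊0.14/1⌋ = 0.

RE90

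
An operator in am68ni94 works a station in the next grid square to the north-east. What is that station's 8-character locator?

Longitude extended square 9; +1 → 10, wraps to 0, carry into subsquare.
Longitude subsquare n = 13; +1 → 14 = o.
Latitude extended square 4; +1 → 5.

AM68oi05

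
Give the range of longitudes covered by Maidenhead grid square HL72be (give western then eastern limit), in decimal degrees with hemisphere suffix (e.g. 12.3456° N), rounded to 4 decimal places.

Field H=7, L=11: +7·20° lon, +11·10° lat → SW at lon -40°, lat 20°.
Square 7, 2: +7·2° lon, +2·1° lat → SW at lon -26°, lat 22°.
Subsquare b=1, e=4: +1·0.0833333° lon, +4·0.0416667° lat → SW at lon -25.9167°, lat 22.1667°.
Cell spans 0.0833333° lon × 0.0416667° lat.
west 25.9167° W, east 25.8333° W.

25.9167° W, 25.8333° W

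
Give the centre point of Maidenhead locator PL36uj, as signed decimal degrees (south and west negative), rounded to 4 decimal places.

Field P=15, L=11: +15·20° lon, +11·10° lat → SW at lon 120°, lat 20°.
Square 3, 6: +3·2° lon, +6·1° lat → SW at lon 126°, lat 26°.
Subsquare u=20, j=9: +20·0.0833333° lon, +9·0.0416667° lat → SW at lon 127.667°, lat 26.375°.
Cell spans 0.0833333° lon × 0.0416667° lat. Centre is SW corner plus half of each.
latitude 26.3958, longitude 127.7083.

26.3958, 127.7083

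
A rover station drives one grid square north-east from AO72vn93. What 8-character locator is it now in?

Longitude extended square 9; +1 → 10, wraps to 0, carry into subsquare.
Longitude subsquare v = 21; +1 → 22 = w.
Latitude extended square 3; +1 → 4.

AO72wn04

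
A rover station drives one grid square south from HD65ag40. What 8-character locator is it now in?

HD65af49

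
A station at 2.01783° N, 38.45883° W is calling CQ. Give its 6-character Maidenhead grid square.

HJ02sa

Shift to the Maidenhead origin (180°W, 90°S): lon 141.5412, lat 92.0178.
Field: lon ⌊141.5412/20⌋ = 7 → H; lat ⌊92.0178/10⌋ = 9 → J.
Square: lon ⌊1.5412/2⌋ = 0; lat ⌊2.0178/1⌋ = 2.
Subsquare: lon ⌊1.5412/0.0833333⌋ = 18 → s; lat ⌊0.0178/0.0416667⌋ = 0 → a.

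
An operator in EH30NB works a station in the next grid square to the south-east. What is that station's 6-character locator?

Longitude subsquare n = 13; +1 → 14 = o.
Latitude subsquare b = 1; −1 → 0 = a.

EH30oa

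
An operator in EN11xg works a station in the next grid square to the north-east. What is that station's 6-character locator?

EN21ah

Longitude subsquare x = 23; +1 → 24, wraps to 0 = a, carry into square.
Longitude square 1; +1 → 2.
Latitude subsquare g = 6; +1 → 7 = h.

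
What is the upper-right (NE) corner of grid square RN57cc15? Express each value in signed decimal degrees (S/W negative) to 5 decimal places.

47.10833, 170.18333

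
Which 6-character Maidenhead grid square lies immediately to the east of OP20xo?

Longitude subsquare x = 23; +1 → 24, wraps to 0 = a, carry into square.
Longitude square 2; +1 → 3.
The latitude characters are unchanged.

OP30ao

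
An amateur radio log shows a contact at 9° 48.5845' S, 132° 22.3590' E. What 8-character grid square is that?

Shift to the Maidenhead origin (180°W, 90°S): lon 312.37265, lat 80.19026.
Field: 312.37265/20 → 15 → P, 80.19026/10 → 8 → I; chars PI.
Square: 12.37265/2 → 6, 0.19026/1 → 0; chars 60.
Subsquare: 0.37265/0.0833333 → 4 → e, 0.19026/0.0416667 → 4 → e; chars ee.
Extended square: 0.03932/0.00833333 → 4, 0.02359/0.00416667 → 5; chars 45.

PI60ee45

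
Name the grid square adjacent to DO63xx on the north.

Latitude subsquare x = 23; +1 → 24, wraps to 0 = a, carry into square.
Latitude square 3; +1 → 4.
The longitude characters are unchanged.

DO64xa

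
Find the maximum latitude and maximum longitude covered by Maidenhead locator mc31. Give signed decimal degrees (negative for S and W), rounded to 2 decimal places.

Field M=12, C=2: +12·20° lon, +2·10° lat → SW at lon 60°, lat -70°.
Square 3, 1: +3·2° lon, +1·1° lat → SW at lon 66°, lat -69°.
Cell spans 2° lon × 1° lat. NE corner is SW corner plus one full cell.
latitude -68.00, longitude 68.00.

-68.00, 68.00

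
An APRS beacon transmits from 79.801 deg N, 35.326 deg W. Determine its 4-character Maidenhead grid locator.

Add 180° to longitude and 90° to latitude: 144.67, 169.80.
Field (20°×10°, letters A–R): 144.67/20 → 7 → H, 169.80/10 → 16 → Q; chars HQ.
Square (2°×1°, digits 0–9): 4.67/2 → 2, 9.80/1 → 9; chars 29.

HQ29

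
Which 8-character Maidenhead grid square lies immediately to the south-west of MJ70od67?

Longitude extended square 6; −1 → 5.
Latitude extended square 7; −1 → 6.

MJ70od56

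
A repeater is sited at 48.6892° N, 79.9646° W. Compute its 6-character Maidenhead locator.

FN08aq

Offset from 180°W / 90°S: lon 100.0354°, lat 138.6892°.
Field (20°×10°, letters A–R): 100.0354/20 → 5 → F, 138.6892/10 → 13 → N; chars FN.
Square (2°×1°, digits 0–9): 0.0354/2 → 0, 8.6892/1 → 8; chars 08.
Subsquare (5′×2.5′, letters a–x): 0.0354/0.0833333 → 0 → a, 0.6892/0.0416667 → 16 → q; chars aq.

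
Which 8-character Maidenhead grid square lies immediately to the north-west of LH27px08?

LH27ox99

Longitude extended square 0; −1 → -1, wraps to 9, carry into subsquare.
Longitude subsquare p = 15; −1 → 14 = o.
Latitude extended square 8; +1 → 9.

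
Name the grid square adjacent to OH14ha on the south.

Latitude subsquare a = 0; −1 → -1, wraps to 23 = x, carry into square.
Latitude square 4; −1 → 3.
The longitude characters are unchanged.

OH13hx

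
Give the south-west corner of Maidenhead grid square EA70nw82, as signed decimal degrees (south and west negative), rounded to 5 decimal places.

-89.07500, -84.85000

Field E=4, A=0: +4·20° lon, +0·10° lat → SW at lon -100°, lat -90°.
Square 7, 0: +7·2° lon, +0·1° lat → SW at lon -86°, lat -90°.
Subsquare n=13, w=22: +13·0.0833333° lon, +22·0.0416667° lat → SW at lon -84.9167°, lat -89.0833°.
Extended square 8, 2: +8·0.00833333° lon, +2·0.00416667° lat → SW at lon -84.85°, lat -89.075°.
latitude -89.07500, longitude -84.85000.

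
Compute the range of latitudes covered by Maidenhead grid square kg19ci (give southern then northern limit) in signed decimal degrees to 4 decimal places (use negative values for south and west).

-20.6667, -20.6250

Field K=10, G=6: +10·20° lon, +6·10° lat → SW at lon 20°, lat -30°.
Square 1, 9: +1·2° lon, +9·1° lat → SW at lon 22°, lat -21°.
Subsquare c=2, i=8: +2·0.0833333° lon, +8·0.0416667° lat → SW at lon 22.1667°, lat -20.6667°.
Cell spans 0.0833333° lon × 0.0416667° lat.
south -20.6667, north -20.6250.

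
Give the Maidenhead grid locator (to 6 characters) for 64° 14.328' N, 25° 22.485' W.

HP74hf

Offset from 180°W / 90°S: lon 154.6252°, lat 154.2388°.
Field: 154.6252/20 → 7 → H, 154.2388/10 → 15 → P; chars HP.
Square: 14.6252/2 → 7, 4.2388/1 → 4; chars 74.
Subsquare: 0.6252/0.0833333 → 7 → h, 0.2388/0.0416667 → 5 → f; chars hf.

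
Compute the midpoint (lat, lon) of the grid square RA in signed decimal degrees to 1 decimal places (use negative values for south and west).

Field R=17, A=0: +17·20° lon, +0·10° lat → SW at lon 160°, lat -90°.
Cell spans 20° lon × 10° lat. Centre is SW corner plus half of each.
latitude -85.0, longitude 170.0.

-85.0, 170.0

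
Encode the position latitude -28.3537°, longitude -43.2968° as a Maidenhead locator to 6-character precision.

Offset from 180°W / 90°S: lon 136.7032°, lat 61.6463°.
Field (20°×10°, letters A–R): lon ⌊136.7032/20⌋ = 6 → G; lat ⌊61.6463/10⌋ = 6 → G.
Square (2°×1°, digits 0–9): lon ⌊16.7032/2⌋ = 8; lat ⌊1.6463/1⌋ = 1.
Subsquare (5′×2.5′, letters a–x): lon ⌊0.7032/0.0833333⌋ = 8 → i; lat ⌊0.6463/0.0416667⌋ = 15 → p.

GG81ip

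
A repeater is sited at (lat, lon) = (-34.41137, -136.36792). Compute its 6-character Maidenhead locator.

CF15to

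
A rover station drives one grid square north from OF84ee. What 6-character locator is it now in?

OF84ef

Latitude subsquare e = 4; +1 → 5 = f.
The longitude characters are unchanged.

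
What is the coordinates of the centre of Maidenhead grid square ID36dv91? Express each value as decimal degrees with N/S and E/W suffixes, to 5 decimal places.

Field I=8, D=3: +8·20° lon, +3·10° lat → SW at lon -20°, lat -60°.
Square 3, 6: +3·2° lon, +6·1° lat → SW at lon -14°, lat -54°.
Subsquare d=3, v=21: +3·0.0833333° lon, +21·0.0416667° lat → SW at lon -13.75°, lat -53.125°.
Extended square 9, 1: +9·0.00833333° lon, +1·0.00416667° lat → SW at lon -13.675°, lat -53.1208°.
Cell spans 0.00833333° lon × 0.00416667° lat. Centre is SW corner plus half of each.
latitude 53.11875° S, longitude 13.67083° W.

53.11875° S, 13.67083° W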